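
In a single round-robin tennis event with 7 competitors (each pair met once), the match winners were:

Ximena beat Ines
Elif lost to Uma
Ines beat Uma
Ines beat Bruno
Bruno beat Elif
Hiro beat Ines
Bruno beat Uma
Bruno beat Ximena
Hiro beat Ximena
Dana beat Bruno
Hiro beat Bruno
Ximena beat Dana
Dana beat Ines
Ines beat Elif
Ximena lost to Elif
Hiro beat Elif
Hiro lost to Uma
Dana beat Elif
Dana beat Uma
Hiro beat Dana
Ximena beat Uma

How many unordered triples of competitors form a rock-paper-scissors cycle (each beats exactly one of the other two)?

9

Win totals: Elif 1, Hiro 5, Ines 3, Uma 2, Bruno 3, Ximena 3, Dana 4.
A competitor with w wins dominates both others in C(w,2) triples; summing gives 0 + 10 + 3 + 1 + 3 + 3 + 6 = 26 transitive triples.
Total triples C(7,3) = 35, so cyclic triples = 35 − 26 = 9.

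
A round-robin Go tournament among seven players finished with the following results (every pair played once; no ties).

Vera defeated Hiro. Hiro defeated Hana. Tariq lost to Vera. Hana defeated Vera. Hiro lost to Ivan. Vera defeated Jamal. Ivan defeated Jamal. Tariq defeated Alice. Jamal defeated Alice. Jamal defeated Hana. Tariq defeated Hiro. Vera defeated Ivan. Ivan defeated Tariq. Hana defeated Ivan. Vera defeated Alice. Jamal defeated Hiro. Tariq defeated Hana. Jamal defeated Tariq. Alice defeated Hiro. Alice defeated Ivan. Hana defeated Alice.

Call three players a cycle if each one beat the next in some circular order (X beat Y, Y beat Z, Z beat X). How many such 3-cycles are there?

9

Win totals: Alice 2, Vera 5, Jamal 4, Hiro 1, Tariq 3, Ivan 3, Hana 3.
A player with w wins dominates both others in C(w,2) triples; summing gives 1 + 10 + 6 + 0 + 3 + 3 + 3 = 26 transitive triples.
Total triples C(7,3) = 35, so cyclic triples = 35 − 26 = 9.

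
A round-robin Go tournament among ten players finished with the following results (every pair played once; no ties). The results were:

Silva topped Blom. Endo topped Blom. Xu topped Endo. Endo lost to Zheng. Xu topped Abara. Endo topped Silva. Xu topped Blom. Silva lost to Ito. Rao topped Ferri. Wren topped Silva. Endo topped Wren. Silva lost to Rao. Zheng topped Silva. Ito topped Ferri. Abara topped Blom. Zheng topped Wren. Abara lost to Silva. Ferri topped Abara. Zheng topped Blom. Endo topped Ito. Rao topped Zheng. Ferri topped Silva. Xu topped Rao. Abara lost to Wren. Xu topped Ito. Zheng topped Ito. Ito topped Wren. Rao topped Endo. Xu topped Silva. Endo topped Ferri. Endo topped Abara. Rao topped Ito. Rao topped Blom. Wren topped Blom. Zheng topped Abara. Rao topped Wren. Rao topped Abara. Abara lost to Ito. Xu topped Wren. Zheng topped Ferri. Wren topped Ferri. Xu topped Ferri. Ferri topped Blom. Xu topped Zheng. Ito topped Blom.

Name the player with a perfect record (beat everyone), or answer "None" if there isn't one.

Xu has 9 wins out of 9 opponents — a perfect record.

Xu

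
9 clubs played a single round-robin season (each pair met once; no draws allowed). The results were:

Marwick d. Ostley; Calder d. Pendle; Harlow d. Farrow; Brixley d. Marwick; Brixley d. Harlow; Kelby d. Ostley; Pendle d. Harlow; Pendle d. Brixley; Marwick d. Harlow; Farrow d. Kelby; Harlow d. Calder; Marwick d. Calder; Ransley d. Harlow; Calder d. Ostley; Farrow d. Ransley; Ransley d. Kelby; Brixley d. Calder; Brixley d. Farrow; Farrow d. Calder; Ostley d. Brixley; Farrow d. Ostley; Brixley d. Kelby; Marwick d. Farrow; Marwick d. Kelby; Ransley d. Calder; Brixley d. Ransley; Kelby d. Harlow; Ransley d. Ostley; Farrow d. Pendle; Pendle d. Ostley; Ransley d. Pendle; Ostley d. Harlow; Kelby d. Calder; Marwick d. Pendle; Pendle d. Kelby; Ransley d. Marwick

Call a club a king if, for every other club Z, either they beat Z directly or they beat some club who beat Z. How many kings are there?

5

Marwick reaches everyone (king).
Farrow reaches everyone (king).
Ransley reaches everyone (king).
Ostley cannot reach Pendle in two steps.
Calder cannot reach Marwick, Farrow, Ransley in two steps.
Pendle reaches everyone (king).
Brixley reaches everyone (king).
Harlow cannot reach Marwick, Brixley in two steps.
Kelby cannot reach Marwick, Ransley in two steps.
Kings: Marwick, Farrow, Ransley, Pendle, Brixley — 5.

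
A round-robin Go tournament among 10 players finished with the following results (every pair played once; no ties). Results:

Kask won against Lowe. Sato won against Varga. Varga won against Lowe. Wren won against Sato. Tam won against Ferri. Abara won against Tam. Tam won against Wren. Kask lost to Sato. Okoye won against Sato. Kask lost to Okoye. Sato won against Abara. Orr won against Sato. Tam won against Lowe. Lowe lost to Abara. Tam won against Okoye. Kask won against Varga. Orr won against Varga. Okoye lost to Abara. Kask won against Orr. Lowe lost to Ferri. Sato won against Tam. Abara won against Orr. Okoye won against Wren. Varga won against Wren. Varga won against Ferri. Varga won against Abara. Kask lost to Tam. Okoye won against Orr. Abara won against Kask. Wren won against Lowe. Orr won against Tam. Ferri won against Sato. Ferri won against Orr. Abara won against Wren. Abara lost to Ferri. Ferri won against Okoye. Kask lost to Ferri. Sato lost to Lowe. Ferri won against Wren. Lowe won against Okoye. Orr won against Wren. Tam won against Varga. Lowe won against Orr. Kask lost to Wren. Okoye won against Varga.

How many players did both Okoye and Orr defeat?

3

Okoye beat: Sato, Kask, Varga, Orr, Wren.
Orr beat: Sato, Varga, Tam, Wren.
Both beat: Sato, Varga, Wren — 3.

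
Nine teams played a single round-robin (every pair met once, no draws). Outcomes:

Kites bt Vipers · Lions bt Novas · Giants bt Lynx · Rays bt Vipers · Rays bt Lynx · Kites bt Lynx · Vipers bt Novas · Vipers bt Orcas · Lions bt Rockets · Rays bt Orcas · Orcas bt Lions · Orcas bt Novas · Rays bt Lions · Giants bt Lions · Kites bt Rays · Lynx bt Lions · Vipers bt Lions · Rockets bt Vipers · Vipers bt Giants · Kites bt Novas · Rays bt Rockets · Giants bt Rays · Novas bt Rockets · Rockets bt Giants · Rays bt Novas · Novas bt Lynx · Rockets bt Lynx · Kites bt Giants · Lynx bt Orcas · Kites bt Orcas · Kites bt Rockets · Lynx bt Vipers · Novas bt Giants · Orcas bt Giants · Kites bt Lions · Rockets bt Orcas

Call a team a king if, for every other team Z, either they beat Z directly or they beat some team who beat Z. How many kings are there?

Kites reaches everyone (king).
Giants cannot reach Kites in two steps.
Lynx cannot reach Kites, Rays in two steps.
Novas cannot reach Kites in two steps.
Vipers cannot reach Kites in two steps.
Lions cannot reach Kites, Rays in two steps.
Rockets cannot reach Kites in two steps.
Rays cannot reach Kites in two steps.
Orcas cannot reach Kites, Vipers in two steps.
Kings: Kites — 1.

1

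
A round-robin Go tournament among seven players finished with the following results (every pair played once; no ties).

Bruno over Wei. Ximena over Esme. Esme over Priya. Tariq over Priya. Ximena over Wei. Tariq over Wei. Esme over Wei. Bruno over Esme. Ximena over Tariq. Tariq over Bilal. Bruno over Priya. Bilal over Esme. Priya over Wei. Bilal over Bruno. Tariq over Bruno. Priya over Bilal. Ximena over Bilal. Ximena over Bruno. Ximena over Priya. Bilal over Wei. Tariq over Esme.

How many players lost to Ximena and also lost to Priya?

2

Ximena beat: Wei, Bruno, Bilal, Esme, Tariq, Priya.
Priya beat: Wei, Bilal.
Both beat: Wei, Bilal — 2.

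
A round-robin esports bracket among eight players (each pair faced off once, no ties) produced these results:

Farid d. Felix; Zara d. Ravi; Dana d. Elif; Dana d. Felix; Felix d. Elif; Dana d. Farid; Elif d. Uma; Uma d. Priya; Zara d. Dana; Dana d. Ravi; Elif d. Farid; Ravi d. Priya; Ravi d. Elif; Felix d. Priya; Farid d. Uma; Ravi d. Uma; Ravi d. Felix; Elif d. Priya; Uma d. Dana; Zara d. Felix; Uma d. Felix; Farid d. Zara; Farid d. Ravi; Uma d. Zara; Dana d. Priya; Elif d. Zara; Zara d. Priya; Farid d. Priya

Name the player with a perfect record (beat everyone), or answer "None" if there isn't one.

Highest win total is Farid with 5 (out of 7 possible).
Farid lost to Dana, Elif, so no player went undefeated.

None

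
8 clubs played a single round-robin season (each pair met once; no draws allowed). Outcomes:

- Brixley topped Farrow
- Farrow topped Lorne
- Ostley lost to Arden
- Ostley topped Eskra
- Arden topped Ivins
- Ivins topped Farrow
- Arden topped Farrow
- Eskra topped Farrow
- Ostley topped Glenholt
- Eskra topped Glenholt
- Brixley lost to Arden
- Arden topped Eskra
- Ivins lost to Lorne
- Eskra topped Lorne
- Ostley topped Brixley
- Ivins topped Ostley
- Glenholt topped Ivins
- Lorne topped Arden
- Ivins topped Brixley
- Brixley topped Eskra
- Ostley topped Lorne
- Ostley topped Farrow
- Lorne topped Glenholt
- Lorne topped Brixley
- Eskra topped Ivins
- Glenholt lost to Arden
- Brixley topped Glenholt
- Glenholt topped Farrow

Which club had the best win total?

Arden

Win totals: Eskra 4, Farrow 1, Ivins 3, Glenholt 2, Ostley 5, Arden 6, Lorne 4, Brixley 3.
Arden leads with 6 wins (next highest: 5).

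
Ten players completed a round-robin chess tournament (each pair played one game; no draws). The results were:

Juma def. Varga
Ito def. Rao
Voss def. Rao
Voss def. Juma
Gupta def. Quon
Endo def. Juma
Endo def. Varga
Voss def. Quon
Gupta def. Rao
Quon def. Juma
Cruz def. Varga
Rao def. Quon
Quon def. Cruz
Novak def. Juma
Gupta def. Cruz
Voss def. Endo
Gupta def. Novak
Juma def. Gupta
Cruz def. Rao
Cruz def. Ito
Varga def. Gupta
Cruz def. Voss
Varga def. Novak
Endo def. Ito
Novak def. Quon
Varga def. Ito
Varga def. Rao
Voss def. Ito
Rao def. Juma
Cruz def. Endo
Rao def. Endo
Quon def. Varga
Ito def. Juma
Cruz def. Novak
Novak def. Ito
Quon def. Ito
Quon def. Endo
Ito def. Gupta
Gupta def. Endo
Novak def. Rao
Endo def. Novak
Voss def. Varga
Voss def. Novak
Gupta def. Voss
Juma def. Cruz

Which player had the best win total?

Voss

Win totals: Varga 4, Endo 4, Gupta 6, Rao 3, Novak 4, Quon 5, Cruz 6, Juma 3, Voss 7, Ito 3.
Voss leads with 7 wins (next highest: 6).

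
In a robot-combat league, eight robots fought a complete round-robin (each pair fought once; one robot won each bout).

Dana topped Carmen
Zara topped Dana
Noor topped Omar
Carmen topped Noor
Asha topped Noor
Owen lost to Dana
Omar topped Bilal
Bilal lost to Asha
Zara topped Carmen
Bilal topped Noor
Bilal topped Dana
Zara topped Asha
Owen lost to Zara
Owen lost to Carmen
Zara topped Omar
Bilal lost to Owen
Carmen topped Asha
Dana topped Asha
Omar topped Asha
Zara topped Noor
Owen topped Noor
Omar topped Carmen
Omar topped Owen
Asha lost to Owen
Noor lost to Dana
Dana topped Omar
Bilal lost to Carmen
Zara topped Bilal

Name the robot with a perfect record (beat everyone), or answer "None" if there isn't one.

Zara has 7 wins out of 7 opponents — a perfect record.

Zara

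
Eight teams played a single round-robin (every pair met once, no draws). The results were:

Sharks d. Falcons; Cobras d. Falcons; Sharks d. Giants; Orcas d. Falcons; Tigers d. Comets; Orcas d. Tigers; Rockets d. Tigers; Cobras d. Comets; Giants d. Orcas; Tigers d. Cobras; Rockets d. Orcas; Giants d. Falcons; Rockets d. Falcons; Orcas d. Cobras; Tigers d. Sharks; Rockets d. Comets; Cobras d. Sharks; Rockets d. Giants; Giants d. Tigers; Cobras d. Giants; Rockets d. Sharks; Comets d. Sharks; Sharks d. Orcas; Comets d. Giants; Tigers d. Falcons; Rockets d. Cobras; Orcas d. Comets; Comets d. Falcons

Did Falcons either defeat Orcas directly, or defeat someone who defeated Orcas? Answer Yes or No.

Falcons did not beat Orcas directly.
Falcons beat no one, so there is no intermediate team.

No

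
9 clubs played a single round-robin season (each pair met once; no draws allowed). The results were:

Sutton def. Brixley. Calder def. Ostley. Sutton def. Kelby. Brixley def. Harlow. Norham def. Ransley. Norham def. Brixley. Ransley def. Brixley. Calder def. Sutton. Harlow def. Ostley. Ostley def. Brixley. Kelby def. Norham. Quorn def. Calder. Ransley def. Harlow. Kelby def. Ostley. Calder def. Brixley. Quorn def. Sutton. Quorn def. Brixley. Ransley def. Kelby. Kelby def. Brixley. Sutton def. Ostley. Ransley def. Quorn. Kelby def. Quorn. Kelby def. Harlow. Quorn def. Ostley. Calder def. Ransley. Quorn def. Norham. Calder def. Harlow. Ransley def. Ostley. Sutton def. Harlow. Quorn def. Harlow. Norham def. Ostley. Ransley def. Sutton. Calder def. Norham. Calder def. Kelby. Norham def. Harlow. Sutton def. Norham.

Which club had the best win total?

Calder

Win totals: Norham 4, Kelby 5, Calder 7, Brixley 1, Ransley 6, Harlow 1, Ostley 1, Sutton 5, Quorn 6.
Calder leads with 7 wins (next highest: 6).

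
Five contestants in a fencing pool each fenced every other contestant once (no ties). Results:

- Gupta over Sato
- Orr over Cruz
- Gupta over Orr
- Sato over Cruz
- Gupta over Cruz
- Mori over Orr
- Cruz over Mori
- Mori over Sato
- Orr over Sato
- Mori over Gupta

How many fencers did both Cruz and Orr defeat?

0

Cruz beat: Mori.
Orr beat: Sato, Cruz.
No one was beaten by both.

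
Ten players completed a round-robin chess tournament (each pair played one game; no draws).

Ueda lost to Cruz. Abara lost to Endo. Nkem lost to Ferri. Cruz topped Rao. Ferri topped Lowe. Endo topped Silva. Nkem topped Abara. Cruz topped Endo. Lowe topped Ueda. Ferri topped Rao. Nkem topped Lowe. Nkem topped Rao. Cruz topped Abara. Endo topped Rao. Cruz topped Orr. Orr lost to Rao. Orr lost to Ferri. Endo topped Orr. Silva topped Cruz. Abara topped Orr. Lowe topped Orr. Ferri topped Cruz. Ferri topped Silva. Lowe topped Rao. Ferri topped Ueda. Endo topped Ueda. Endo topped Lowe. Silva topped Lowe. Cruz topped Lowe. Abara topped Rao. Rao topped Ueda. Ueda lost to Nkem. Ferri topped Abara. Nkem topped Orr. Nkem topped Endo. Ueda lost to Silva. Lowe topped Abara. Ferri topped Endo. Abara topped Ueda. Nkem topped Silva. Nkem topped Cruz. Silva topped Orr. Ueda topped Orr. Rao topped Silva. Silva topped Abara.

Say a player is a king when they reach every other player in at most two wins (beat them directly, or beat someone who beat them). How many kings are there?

1

Ferri reaches everyone (king).
Ueda cannot reach Ferri, Abara, Endo, Cruz, Rao, Nkem, Lowe, Silva in two steps.
Abara cannot reach Ferri, Endo, Cruz, Nkem, Lowe in two steps.
Endo cannot reach Ferri, Nkem in two steps.
Orr cannot reach Ferri, Ueda, Abara, Endo, Cruz, Rao, Nkem, Lowe, Silva in two steps.
Cruz cannot reach Ferri, Nkem in two steps.
Rao cannot reach Ferri, Endo, Nkem in two steps.
Nkem cannot reach Ferri in two steps.
Lowe cannot reach Ferri, Endo, Cruz, Nkem in two steps.
Silva cannot reach Ferri, Nkem in two steps.
Kings: Ferri — 1.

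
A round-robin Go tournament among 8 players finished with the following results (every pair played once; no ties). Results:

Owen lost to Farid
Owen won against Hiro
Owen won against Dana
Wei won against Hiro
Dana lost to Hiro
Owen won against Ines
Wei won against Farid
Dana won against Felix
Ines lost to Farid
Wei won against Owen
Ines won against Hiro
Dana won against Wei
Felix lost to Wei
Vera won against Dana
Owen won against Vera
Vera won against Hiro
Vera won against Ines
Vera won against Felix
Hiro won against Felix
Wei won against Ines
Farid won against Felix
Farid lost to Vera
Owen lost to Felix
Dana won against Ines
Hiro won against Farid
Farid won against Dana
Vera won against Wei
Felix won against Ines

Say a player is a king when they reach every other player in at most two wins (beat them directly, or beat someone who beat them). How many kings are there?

4

Felix cannot reach Wei, Farid in two steps.
Ines cannot reach Wei, Owen, Vera in two steps.
Wei reaches everyone (king).
Owen reaches everyone (king).
Farid reaches everyone (king).
Hiro cannot reach Vera in two steps.
Vera reaches everyone (king).
Dana cannot reach Vera in two steps.
Kings: Wei, Owen, Farid, Vera — 4.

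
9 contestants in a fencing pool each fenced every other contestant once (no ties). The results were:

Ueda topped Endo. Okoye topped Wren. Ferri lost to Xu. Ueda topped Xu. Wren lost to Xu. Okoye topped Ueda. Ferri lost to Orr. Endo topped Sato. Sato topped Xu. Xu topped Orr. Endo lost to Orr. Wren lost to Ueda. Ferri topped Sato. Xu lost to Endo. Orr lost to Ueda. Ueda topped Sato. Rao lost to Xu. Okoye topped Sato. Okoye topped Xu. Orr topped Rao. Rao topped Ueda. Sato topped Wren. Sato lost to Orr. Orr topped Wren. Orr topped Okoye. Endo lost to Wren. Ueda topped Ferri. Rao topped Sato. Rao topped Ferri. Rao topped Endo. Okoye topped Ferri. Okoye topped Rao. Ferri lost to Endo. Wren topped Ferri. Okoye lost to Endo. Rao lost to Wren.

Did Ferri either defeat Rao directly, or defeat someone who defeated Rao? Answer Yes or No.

No

Ferri did not beat Rao directly.
Ferri beat Sato, but each of them lost to Rao. No two-step path.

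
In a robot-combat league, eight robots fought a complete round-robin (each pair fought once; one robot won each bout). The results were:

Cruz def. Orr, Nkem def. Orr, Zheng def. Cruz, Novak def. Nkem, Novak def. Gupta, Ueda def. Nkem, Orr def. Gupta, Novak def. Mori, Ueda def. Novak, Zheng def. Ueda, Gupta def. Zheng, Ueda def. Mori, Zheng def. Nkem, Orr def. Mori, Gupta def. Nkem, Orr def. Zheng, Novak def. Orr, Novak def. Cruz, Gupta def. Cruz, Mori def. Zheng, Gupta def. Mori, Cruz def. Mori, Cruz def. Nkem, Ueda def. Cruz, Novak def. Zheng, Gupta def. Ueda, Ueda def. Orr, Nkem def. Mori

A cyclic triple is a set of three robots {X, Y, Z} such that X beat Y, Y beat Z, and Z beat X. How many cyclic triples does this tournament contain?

Win totals: Novak 6, Ueda 5, Zheng 3, Orr 3, Cruz 3, Mori 1, Nkem 2, Gupta 5.
A robot with w wins dominates both others in C(w,2) triples; summing gives 15 + 10 + 3 + 3 + 3 + 0 + 1 + 10 = 45 transitive triples.
Total triples C(8,3) = 56, so cyclic triples = 56 − 45 = 11.

11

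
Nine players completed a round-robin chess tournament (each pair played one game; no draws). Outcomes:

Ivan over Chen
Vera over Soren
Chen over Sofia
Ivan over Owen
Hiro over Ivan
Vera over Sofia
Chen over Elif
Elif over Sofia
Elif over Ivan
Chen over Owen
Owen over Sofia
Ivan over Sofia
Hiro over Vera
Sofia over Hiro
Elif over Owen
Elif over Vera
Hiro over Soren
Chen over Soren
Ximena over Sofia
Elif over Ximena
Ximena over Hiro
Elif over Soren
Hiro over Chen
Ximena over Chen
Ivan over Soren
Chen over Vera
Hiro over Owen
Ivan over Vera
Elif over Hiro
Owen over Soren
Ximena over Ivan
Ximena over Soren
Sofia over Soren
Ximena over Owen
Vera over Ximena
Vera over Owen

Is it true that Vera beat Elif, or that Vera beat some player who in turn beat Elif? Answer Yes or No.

No

Vera did not beat Elif directly.
Vera beat Ximena, Sofia, Soren, Owen, but each of them lost to Elif. No two-step path.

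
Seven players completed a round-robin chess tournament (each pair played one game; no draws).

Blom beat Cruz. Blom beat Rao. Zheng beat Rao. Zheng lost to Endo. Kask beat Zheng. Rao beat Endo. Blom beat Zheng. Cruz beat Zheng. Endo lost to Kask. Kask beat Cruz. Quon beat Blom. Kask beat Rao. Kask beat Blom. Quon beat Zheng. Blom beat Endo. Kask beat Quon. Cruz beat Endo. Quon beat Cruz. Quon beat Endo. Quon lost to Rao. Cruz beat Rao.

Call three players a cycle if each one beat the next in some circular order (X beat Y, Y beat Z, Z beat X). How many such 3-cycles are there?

Win totals: Quon 4, Kask 6, Rao 2, Cruz 3, Zheng 1, Endo 1, Blom 4.
A player with w wins dominates both others in C(w,2) triples; summing gives 6 + 15 + 1 + 3 + 0 + 0 + 6 = 31 transitive triples.
Total triples C(7,3) = 35, so cyclic triples = 35 − 31 = 4.

4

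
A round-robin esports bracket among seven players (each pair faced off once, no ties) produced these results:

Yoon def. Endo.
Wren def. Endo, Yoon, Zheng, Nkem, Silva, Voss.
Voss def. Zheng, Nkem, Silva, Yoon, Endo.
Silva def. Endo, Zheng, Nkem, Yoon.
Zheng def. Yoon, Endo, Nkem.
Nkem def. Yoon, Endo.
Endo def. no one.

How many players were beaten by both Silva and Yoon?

1

Silva beat: Zheng, Yoon, Endo, Nkem.
Yoon beat: Endo.
Both beat: Endo — 1.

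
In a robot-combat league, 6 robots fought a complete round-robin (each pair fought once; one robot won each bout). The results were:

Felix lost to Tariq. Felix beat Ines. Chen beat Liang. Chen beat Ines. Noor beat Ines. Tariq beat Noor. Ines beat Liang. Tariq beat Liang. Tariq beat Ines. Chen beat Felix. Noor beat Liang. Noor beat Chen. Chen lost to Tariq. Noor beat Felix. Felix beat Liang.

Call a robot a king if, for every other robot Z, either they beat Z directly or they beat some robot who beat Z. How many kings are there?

1

Felix cannot reach Chen, Noor, Tariq in two steps.
Chen cannot reach Noor, Tariq in two steps.
Noor cannot reach Tariq in two steps.
Ines cannot reach Felix, Chen, Noor, Tariq in two steps.
Tariq reaches everyone (king).
Liang cannot reach Felix, Chen, Noor, Ines, Tariq in two steps.
Kings: Tariq — 1.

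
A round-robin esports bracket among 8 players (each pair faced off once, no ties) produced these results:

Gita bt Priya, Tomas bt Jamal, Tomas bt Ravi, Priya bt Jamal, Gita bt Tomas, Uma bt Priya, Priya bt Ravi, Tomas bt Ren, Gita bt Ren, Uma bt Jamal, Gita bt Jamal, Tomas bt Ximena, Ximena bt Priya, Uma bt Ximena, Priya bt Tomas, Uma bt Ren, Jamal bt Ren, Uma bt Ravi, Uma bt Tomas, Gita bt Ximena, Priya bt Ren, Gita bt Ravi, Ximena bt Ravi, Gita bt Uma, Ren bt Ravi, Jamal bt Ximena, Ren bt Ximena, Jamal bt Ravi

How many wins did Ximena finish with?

2

Ximena's results: beat Ravi, Priya; lost to Uma, Gita, Jamal, Tomas, Ren.
That is 2 wins.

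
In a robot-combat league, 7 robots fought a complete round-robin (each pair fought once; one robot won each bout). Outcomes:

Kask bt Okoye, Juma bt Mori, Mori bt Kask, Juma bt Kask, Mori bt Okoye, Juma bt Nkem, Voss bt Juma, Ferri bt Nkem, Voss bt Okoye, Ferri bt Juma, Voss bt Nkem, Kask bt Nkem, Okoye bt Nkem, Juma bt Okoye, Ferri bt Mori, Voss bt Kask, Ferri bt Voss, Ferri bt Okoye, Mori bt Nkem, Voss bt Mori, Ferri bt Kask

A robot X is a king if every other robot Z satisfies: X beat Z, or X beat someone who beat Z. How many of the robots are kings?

1

Kask cannot reach Juma, Voss, Ferri, Mori in two steps.
Juma cannot reach Voss, Ferri in two steps.
Voss cannot reach Ferri in two steps.
Nkem cannot reach Kask, Juma, Voss, Ferri, Okoye, Mori in two steps.
Ferri reaches everyone (king).
Okoye cannot reach Kask, Juma, Voss, Ferri, Mori in two steps.
Mori cannot reach Juma, Voss, Ferri in two steps.
Kings: Ferri — 1.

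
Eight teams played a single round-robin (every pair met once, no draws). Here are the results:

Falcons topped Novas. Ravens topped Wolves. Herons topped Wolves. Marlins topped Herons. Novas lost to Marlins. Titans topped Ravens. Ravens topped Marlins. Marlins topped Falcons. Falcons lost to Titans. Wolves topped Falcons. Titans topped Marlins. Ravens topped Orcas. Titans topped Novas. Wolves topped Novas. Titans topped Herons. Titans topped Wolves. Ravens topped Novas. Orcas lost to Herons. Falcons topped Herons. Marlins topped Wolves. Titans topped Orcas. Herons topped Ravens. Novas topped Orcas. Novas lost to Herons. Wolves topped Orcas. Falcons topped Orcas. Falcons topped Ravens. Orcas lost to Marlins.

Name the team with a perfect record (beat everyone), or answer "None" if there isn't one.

Titans has 7 wins out of 7 opponents — a perfect record.

Titans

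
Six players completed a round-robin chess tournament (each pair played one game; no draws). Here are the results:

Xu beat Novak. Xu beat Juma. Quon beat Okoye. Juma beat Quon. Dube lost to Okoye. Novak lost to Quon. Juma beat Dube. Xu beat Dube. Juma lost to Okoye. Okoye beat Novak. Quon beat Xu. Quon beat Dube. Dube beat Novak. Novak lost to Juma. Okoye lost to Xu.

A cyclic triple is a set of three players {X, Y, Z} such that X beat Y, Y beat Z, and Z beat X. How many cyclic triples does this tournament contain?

Win totals: Novak 0, Xu 4, Quon 4, Okoye 3, Dube 1, Juma 3.
A player with w wins dominates both others in C(w,2) triples; summing gives 0 + 6 + 6 + 3 + 0 + 3 = 18 transitive triples.
Total triples C(6,3) = 20, so cyclic triples = 20 − 18 = 2.

2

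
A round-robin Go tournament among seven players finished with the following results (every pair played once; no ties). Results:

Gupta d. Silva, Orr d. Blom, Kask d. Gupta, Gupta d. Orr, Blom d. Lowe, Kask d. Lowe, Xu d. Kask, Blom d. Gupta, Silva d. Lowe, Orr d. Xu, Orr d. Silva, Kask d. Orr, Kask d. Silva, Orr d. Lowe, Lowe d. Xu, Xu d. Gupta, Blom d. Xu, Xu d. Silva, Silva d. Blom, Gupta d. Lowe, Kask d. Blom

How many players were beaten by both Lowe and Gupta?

Lowe beat: Xu.
Gupta beat: Orr, Lowe, Silva.
No one was beaten by both.

0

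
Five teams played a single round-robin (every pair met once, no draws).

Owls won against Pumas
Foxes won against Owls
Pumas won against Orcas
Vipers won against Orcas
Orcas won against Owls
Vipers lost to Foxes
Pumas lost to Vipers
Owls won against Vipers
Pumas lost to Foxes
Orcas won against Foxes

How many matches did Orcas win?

Orcas' results: beat Owls, Foxes; lost to Vipers, Pumas.
That is 2 wins.

2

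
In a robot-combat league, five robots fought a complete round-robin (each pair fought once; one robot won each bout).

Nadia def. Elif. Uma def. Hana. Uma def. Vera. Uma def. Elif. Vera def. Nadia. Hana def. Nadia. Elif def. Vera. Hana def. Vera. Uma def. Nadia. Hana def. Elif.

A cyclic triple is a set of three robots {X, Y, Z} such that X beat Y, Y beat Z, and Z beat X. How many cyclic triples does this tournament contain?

Win totals: Uma 4, Nadia 1, Vera 1, Hana 3, Elif 1.
A robot with w wins dominates both others in C(w,2) triples; summing gives 6 + 0 + 0 + 3 + 0 = 9 transitive triples.
Total triples C(5,3) = 10, so cyclic triples = 10 − 9 = 1.

1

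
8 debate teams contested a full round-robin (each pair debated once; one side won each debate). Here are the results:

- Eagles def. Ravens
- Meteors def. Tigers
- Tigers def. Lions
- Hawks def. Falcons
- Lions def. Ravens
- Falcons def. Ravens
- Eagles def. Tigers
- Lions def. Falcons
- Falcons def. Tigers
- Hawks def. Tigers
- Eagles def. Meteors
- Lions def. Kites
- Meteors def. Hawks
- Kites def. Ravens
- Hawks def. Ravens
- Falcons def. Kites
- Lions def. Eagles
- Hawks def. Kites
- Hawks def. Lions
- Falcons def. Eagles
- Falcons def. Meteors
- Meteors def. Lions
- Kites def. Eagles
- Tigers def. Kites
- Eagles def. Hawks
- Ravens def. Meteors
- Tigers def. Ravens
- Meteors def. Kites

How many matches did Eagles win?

4

Eagles' results: beat Meteors, Ravens, Tigers, Hawks; lost to Falcons, Kites, Lions.
That is 4 wins.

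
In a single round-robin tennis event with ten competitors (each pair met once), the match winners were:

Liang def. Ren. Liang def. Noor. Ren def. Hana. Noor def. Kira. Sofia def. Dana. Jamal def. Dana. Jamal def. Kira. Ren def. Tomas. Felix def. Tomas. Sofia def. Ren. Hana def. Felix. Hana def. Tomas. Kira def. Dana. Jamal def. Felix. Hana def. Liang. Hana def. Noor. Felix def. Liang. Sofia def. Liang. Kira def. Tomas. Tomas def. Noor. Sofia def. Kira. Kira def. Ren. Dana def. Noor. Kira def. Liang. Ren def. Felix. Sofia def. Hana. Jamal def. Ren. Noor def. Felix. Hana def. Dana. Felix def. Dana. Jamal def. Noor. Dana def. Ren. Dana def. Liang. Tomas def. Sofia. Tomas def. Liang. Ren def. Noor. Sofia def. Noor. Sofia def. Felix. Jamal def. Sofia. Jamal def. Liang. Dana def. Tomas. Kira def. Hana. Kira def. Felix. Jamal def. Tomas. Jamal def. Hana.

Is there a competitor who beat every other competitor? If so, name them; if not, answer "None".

Jamal

Jamal has 9 wins out of 9 opponents — a perfect record.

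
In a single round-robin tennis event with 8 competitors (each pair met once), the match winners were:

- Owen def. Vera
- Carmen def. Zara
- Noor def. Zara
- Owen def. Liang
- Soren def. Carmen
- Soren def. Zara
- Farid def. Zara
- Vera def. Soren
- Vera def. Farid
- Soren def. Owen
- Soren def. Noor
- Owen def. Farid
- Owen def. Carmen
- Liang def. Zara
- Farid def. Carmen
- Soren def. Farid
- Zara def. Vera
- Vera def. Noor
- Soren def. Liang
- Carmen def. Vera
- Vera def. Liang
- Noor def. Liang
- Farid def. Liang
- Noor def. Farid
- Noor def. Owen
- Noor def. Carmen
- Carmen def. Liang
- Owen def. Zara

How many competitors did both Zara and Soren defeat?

Zara beat: Vera.
Soren beat: Liang, Owen, Carmen, Zara, Noor, Farid.
No one was beaten by both.

0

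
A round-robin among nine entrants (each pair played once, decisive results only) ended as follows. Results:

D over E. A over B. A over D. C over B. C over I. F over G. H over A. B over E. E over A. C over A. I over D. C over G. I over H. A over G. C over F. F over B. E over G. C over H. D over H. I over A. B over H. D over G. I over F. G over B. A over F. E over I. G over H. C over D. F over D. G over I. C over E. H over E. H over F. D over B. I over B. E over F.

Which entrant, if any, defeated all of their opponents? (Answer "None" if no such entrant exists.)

C

C has 8 wins out of 8 opponents — a perfect record.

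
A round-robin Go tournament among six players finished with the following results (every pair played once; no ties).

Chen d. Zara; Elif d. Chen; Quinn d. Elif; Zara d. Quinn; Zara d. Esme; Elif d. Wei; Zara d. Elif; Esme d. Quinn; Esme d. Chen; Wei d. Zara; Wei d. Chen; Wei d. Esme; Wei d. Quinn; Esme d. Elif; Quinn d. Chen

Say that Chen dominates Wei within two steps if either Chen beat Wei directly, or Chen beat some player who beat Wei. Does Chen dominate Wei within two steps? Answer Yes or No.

Chen did not beat Wei directly.
Chen beat Zara, but each of them lost to Wei. No two-step path.

No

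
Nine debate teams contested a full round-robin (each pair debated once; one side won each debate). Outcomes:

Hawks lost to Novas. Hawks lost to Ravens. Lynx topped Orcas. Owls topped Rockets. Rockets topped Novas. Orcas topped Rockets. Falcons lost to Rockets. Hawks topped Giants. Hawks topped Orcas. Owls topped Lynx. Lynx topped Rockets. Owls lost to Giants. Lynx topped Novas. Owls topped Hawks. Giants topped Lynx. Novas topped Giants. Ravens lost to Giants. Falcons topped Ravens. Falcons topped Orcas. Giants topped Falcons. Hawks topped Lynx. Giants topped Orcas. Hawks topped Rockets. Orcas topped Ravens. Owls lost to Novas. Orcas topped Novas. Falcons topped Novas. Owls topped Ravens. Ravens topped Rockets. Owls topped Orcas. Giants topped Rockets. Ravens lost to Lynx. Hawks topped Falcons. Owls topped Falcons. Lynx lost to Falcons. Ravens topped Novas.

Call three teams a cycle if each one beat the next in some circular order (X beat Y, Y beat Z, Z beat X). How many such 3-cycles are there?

22

Win totals: Falcons 4, Giants 6, Lynx 4, Owls 6, Novas 3, Orcas 3, Rockets 2, Ravens 3, Hawks 5.
A team with w wins dominates both others in C(w,2) triples; summing gives 6 + 15 + 6 + 15 + 3 + 3 + 1 + 3 + 10 = 62 transitive triples.
Total triples C(9,3) = 84, so cyclic triples = 84 − 62 = 22.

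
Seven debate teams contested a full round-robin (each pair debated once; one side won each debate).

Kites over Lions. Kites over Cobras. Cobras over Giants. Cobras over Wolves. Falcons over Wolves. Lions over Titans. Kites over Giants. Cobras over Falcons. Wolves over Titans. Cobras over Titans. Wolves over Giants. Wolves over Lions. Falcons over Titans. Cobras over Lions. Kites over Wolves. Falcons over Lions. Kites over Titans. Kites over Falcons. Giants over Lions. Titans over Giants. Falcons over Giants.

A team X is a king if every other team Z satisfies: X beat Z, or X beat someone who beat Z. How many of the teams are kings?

1

Kites reaches everyone (king).
Giants cannot reach Kites, Falcons, Wolves, Cobras in two steps.
Falcons cannot reach Kites, Cobras in two steps.
Titans cannot reach Kites, Falcons, Wolves, Cobras in two steps.
Wolves cannot reach Kites, Falcons, Cobras in two steps.
Lions cannot reach Kites, Falcons, Wolves, Cobras in two steps.
Cobras cannot reach Kites in two steps.
Kings: Kites — 1.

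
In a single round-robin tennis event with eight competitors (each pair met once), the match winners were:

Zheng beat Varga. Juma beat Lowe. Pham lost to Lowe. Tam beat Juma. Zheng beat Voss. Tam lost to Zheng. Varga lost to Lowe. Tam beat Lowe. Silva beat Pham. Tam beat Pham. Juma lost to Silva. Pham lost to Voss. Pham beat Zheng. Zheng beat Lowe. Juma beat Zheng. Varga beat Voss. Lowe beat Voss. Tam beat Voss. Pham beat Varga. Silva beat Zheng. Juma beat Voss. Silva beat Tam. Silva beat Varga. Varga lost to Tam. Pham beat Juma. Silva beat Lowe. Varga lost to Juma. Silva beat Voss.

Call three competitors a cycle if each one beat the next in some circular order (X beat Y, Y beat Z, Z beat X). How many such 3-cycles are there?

Win totals: Juma 4, Voss 1, Pham 3, Zheng 4, Tam 5, Varga 1, Silva 7, Lowe 3.
A competitor with w wins dominates both others in C(w,2) triples; summing gives 6 + 0 + 3 + 6 + 10 + 0 + 21 + 3 = 49 transitive triples.
Total triples C(8,3) = 56, so cyclic triples = 56 − 49 = 7.

7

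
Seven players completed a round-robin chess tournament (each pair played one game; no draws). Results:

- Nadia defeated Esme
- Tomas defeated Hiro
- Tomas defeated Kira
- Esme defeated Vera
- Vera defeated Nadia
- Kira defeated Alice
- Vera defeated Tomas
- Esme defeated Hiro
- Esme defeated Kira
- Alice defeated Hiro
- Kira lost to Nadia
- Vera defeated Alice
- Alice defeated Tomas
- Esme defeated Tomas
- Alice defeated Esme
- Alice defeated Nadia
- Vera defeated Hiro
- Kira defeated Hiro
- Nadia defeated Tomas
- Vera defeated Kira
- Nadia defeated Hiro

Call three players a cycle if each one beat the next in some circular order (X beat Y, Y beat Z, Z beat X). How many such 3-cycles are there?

5

Win totals: Esme 4, Alice 4, Tomas 2, Nadia 4, Kira 2, Hiro 0, Vera 5.
A player with w wins dominates both others in C(w,2) triples; summing gives 6 + 6 + 1 + 6 + 1 + 0 + 10 = 30 transitive triples.
Total triples C(7,3) = 35, so cyclic triples = 35 − 30 = 5.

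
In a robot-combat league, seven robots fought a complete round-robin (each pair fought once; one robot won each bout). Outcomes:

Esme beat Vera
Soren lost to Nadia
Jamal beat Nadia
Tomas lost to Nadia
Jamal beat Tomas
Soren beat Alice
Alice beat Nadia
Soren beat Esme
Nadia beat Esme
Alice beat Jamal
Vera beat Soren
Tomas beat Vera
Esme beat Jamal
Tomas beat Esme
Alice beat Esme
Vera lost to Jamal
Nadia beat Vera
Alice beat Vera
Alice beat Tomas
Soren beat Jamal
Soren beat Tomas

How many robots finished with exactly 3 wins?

1

Win totals: Tomas 2, Nadia 4, Esme 2, Vera 1, Jamal 3, Alice 5, Soren 4.
Exactly 3: Jamal — 1 robot.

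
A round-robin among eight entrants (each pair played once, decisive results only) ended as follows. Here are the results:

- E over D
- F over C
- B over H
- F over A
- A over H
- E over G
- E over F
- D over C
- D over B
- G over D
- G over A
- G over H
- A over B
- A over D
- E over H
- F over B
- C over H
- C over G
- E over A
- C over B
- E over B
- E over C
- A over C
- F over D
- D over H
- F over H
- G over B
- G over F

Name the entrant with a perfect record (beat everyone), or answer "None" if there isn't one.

E has 7 wins out of 7 opponents — a perfect record.

E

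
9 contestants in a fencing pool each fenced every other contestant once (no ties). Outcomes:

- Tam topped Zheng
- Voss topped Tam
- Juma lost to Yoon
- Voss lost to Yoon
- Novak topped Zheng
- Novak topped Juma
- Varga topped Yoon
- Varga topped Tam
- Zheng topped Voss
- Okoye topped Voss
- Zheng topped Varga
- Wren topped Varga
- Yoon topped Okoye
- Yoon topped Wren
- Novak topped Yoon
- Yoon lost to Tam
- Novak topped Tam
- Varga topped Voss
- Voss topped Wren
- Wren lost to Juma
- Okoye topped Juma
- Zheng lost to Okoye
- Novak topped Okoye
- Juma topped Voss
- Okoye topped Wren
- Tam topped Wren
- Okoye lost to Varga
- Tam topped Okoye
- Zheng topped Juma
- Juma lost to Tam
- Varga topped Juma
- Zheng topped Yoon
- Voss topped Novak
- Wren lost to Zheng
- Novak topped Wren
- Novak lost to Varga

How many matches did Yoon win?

4

Yoon's results: beat Juma, Wren, Okoye, Voss; lost to Tam, Zheng, Novak, Varga.
That is 4 wins.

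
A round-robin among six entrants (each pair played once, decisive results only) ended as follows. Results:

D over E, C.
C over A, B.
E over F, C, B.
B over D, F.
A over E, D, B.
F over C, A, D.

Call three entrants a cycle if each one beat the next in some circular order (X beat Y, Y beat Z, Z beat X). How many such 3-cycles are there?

8

Win totals: A 3, B 2, C 2, D 2, E 3, F 3.
An entrant with w wins dominates both others in C(w,2) triples; summing gives 3 + 1 + 1 + 1 + 3 + 3 = 12 transitive triples.
Total triples C(6,3) = 20, so cyclic triples = 20 − 12 = 8.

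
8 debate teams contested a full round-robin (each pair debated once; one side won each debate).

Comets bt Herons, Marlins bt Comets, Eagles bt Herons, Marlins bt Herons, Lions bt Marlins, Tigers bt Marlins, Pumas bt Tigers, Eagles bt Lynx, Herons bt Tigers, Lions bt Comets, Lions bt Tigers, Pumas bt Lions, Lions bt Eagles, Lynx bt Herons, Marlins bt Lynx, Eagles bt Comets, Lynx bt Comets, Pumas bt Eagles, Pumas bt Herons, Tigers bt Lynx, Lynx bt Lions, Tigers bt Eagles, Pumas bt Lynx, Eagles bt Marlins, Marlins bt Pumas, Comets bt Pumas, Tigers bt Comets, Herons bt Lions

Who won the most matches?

Win totals: Pumas 5, Comets 2, Lions 4, Eagles 4, Herons 2, Lynx 3, Marlins 4, Tigers 4.
Pumas leads with 5 wins (next highest: 4).

Pumas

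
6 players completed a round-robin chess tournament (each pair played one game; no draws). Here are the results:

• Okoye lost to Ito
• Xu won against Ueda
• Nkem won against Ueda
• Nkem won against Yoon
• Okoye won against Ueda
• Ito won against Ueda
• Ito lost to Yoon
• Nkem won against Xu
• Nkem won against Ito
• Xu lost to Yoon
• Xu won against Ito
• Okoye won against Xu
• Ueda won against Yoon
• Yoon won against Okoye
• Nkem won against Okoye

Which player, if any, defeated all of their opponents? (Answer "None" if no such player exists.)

Nkem has 5 wins out of 5 opponents — a perfect record.

Nkem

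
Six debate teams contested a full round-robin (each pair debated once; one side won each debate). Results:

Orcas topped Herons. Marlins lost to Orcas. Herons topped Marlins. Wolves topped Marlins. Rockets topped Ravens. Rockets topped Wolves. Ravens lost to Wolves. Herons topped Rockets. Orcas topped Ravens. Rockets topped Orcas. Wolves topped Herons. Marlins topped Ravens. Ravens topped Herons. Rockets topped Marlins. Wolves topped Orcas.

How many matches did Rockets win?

Rockets' results: beat Marlins, Orcas, Wolves, Ravens; lost to Herons.
That is 4 wins.

4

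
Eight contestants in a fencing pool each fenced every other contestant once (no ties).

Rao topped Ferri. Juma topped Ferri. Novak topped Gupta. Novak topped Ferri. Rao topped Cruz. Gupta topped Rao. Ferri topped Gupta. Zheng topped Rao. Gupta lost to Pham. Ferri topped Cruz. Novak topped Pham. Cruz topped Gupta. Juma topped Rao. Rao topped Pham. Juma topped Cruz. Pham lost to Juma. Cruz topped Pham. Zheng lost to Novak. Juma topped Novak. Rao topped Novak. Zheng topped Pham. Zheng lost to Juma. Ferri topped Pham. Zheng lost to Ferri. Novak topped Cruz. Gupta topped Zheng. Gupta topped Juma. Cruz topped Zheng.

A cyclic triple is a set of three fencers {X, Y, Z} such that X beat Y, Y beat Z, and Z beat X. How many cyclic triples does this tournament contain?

Win totals: Zheng 2, Rao 4, Gupta 3, Novak 5, Cruz 3, Juma 6, Pham 1, Ferri 4.
A fencer with w wins dominates both others in C(w,2) triples; summing gives 1 + 6 + 3 + 10 + 3 + 15 + 0 + 6 = 44 transitive triples.
Total triples C(8,3) = 56, so cyclic triples = 56 − 44 = 12.

12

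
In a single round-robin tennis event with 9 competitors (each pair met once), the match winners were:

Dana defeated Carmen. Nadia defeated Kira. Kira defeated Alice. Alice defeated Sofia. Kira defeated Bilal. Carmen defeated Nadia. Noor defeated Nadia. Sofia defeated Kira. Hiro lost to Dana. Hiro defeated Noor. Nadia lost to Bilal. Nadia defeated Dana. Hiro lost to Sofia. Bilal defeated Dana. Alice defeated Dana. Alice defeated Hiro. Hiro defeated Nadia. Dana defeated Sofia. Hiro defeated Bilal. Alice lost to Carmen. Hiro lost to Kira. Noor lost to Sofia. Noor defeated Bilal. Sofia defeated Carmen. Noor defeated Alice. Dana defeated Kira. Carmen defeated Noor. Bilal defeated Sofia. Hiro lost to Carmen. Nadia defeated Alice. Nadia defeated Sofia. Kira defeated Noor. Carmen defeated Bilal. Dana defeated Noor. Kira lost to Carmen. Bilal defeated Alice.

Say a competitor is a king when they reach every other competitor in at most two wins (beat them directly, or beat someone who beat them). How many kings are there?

5

Hiro cannot reach Carmen in two steps.
Carmen reaches everyone (king).
Nadia reaches everyone (king).
Alice reaches everyone (king).
Dana reaches everyone (king).
Noor cannot reach Carmen in two steps.
Kira cannot reach Carmen in two steps.
Bilal reaches everyone (king).
Sofia cannot reach Dana in two steps.
Kings: Carmen, Nadia, Alice, Dana, Bilal — 5.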